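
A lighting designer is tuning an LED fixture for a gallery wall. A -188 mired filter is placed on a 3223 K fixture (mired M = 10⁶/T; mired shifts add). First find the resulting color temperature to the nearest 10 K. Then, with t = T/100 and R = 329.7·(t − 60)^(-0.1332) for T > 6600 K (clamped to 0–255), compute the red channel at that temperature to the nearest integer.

219

M_in = 10⁶/3223 = 310.27; M_out = 310.27 + (-188) = 122.27.
T_out = 10⁶/122.27 = 8178.6 K → 8180 K; t = 81.8.
R = 329.7·(81.8 − 60)^(-0.1332) = 329.7·21.8^(-0.1332) = 329.7·0.66331 = 218.694.
Rounded: 219.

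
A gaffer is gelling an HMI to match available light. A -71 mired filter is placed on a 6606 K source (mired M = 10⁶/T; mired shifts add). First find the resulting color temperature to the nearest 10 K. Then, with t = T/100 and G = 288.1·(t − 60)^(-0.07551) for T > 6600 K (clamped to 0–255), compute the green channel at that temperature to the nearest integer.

210

M_in = 10⁶/6606 = 151.38; M_out = 151.38 + (-71) = 80.38.
T_out = 10⁶/80.38 = 12441.3 K → 12440 K; t = 124.4.
G = 288.1·(124.4 − 60)^(-0.07551) = 288.1·64.4^(-0.07551) = 288.1·0.73015 = 210.356.
Rounded: 210.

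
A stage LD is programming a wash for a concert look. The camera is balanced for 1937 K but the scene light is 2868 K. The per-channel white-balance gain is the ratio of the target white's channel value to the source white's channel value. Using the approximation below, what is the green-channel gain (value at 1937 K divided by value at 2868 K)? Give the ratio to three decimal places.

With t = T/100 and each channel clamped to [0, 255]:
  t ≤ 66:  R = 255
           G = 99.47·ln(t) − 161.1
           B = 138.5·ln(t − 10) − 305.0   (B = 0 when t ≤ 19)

0.774

At 2868 K (t = 28.68):
  G = 99.47·ln 28.68 − 161.1 = 99.47·3.3562 − 161.1 = 172.741.
At 1937 K (t = 19.37):
  G = 99.47·ln 19.37 − 161.1 = 99.47·2.9637 − 161.1 = 133.702.
Gain = 133.702 / 172.741 = 0.7740 → 0.774.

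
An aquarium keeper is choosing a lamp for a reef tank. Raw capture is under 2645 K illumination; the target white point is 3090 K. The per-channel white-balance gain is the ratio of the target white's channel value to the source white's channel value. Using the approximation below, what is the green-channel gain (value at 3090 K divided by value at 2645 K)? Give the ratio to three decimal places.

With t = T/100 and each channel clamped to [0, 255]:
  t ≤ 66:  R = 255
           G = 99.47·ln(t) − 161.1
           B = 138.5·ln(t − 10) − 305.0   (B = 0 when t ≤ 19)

At 2645 K (t = 26.45):
  G = 99.47·ln 26.45 − 161.1 = 99.47·3.2753 − 161.1 = 164.690.
At 3090 K (t = 30.9):
  G = 99.47·ln 30.9 − 161.1 = 99.47·3.4308 − 161.1 = 180.157.
Gain = 180.157 / 164.690 = 1.0939 → 1.094.

1.094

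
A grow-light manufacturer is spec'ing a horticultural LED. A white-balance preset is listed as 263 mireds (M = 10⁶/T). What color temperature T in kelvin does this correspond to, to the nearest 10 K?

T = 10⁶ / 263 = 3802.28 K → 3800 K.

3800 K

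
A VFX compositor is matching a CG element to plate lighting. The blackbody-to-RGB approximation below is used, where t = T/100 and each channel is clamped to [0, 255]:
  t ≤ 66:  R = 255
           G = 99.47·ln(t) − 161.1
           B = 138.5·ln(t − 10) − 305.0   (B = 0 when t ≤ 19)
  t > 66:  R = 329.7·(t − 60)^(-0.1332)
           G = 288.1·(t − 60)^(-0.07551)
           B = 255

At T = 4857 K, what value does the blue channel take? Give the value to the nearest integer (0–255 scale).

201

t = 4857/100 = 48.57; the t ≤ 66 branch applies.
B = 138.5·ln(48.57 − 10) − 305.0 = 138.5·ln 38.57 − 305.0 = 138.5·3.6525 − 305.0 = 200.868.
Rounded: 201.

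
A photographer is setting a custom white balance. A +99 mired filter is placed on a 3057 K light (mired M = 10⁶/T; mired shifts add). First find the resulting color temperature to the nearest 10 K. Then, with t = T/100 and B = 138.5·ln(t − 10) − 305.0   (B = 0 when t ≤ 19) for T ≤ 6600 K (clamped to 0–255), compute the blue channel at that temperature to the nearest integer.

55

M_in = 10⁶/3057 = 327.12; M_out = 327.12 + (+99) = 426.12.
T_out = 10⁶/426.12 = 2346.8 K → 2350 K; t = 23.5.
B = 138.5·ln(23.5 − 10) − 305.0 = 138.5·ln 13.5 − 305.0 = 138.5·2.6027 − 305.0 = 55.473.
Rounded: 55.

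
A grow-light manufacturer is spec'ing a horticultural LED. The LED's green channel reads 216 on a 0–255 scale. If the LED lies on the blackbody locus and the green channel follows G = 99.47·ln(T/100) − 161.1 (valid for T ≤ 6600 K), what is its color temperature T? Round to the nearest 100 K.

ln t = (216 + 161.1) / 99.47 = 3.7911.
t = e^3.7911 = 44.305.
T = 100·t = 4430 K → 4400 K to the nearest 100 K.

4400 K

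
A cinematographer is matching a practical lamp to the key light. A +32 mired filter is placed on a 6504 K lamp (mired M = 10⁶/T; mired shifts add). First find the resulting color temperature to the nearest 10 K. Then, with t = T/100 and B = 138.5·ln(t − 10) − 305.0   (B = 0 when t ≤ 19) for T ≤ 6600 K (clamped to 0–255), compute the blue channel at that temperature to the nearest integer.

218

M_in = 10⁶/6504 = 153.75; M_out = 153.75 + (+32) = 185.75.
T_out = 10⁶/185.75 = 5383.5 K → 5380 K; t = 53.8.
B = 138.5·ln(53.8 − 10) − 305.0 = 138.5·ln 43.8 − 305.0 = 138.5·3.7796 − 305.0 = 218.479.
Rounded: 218.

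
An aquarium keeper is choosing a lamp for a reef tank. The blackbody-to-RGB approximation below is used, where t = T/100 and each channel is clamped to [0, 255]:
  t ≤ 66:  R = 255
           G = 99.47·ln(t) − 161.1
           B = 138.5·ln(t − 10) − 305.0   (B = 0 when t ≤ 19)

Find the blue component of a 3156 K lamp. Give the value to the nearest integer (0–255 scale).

120

t = 3156/100 = 31.56; the t ≤ 66 branch applies.
B = 138.5·ln(31.56 − 10) − 305.0 = 138.5·ln 21.56 − 305.0 = 138.5·3.0708 − 305.0 = 120.311.
Rounded: 120.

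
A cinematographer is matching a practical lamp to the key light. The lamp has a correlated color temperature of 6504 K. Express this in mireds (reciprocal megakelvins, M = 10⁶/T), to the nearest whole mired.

M = 10⁶ / 6504 = 153.752 → 154 mireds.

154 mireds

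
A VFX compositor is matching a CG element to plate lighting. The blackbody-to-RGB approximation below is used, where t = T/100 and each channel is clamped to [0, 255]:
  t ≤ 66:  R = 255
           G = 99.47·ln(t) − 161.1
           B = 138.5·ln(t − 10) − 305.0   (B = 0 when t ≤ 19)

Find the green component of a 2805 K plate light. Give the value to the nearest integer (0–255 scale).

171

t = 2805/100 = 28.05; the t ≤ 66 branch applies.
G = 99.47·ln 28.05 − 161.1 = 99.47·3.3340 − 161.1 = 170.532.
Rounded: 171.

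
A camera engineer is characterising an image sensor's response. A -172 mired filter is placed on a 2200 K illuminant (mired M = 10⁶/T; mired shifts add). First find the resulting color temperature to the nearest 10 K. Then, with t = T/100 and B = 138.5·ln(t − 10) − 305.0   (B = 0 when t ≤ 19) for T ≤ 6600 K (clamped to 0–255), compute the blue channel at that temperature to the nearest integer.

M_in = 10⁶/2200 = 454.55; M_out = 454.55 + (-172) = 282.55.
T_out = 10⁶/282.55 = 3539.3 K → 3540 K; t = 35.4.
B = 138.5·ln(35.4 − 10) − 305.0 = 138.5·ln 25.4 − 305.0 = 138.5·3.2347 − 305.0 = 143.013.
Rounded: 143.

143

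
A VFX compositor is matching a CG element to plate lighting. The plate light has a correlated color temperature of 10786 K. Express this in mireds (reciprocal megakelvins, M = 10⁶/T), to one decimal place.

92.7 mireds

M = 10⁶ / 10786 = 92.713 → 92.7 mireds.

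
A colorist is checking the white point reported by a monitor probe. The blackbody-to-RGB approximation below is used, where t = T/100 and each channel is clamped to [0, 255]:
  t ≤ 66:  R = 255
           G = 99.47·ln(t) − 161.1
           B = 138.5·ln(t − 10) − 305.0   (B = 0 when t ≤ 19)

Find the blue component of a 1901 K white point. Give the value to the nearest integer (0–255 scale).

0

t = 1901/100 = 19.01; the t ≤ 66 branch applies.
B = 138.5·ln(19.01 − 10) − 305.0 = 138.5·ln 9.01 − 305.0 = 138.5·2.1983 − 305.0 = -0.531 → clamped to 0.
Rounded: 0.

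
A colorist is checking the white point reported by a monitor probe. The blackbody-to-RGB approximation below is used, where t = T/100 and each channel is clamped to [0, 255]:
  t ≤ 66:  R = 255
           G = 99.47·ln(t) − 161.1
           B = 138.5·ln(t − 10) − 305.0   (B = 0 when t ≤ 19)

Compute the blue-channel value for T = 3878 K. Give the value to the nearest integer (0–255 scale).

t = 3878/100 = 38.78; the t ≤ 66 branch applies.
B = 138.5·ln(38.78 − 10) − 305.0 = 138.5·ln 28.78 − 305.0 = 138.5·3.3597 − 305.0 = 160.316.
Rounded: 160.

160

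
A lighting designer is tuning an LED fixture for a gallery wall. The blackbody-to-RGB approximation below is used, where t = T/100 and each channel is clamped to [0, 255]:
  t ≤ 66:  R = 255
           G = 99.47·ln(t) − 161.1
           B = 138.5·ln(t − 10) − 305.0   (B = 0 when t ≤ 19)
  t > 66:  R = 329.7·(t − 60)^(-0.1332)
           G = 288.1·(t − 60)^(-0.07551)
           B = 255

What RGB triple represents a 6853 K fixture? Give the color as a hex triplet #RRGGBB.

#F8F5FF

t = 6853/100 = 68.53; the t > 66 branch applies.
R = 329.7·(68.53 − 60)^(-0.1332) = 329.7·8.53^(-0.1332) = 329.7·0.75162 = 247.809.
G = 288.1·(68.53 − 60)^(-0.07551) = 288.1·8.53^(-0.07551) = 288.1·0.85056 = 245.046.
B = 255 by definition for t > 66.
Rounded: (248, 245, 255).
In hex: #F8F5FF.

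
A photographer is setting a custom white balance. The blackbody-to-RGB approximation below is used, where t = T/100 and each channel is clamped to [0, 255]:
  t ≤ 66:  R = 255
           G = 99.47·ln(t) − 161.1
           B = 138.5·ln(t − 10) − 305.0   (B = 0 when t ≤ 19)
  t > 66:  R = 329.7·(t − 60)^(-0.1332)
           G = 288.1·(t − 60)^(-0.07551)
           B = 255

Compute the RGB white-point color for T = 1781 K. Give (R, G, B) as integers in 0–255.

(255, 125, 0)

t = 1781/100 = 17.81; the t ≤ 66 branch applies.
R = 255 by definition for t ≤ 66.
G = 99.47·ln 17.81 − 161.1 = 99.47·2.8798 − 161.1 = 125.350.
t = 17.81 ≤ 19, so B = 0.
Rounded: (255, 125, 0).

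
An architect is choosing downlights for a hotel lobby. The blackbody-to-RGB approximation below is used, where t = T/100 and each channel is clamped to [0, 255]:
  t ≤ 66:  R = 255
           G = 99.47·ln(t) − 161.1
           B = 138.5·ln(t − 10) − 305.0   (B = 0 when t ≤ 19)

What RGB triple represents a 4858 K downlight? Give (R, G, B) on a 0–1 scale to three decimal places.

(1.000, 0.883, 0.788)

t = 4858/100 = 48.58; the t ≤ 66 branch applies.
R = 255 by definition for t ≤ 66.
G = 99.47·ln 48.58 − 161.1 = 99.47·3.8832 − 161.1 = 225.163.
B = 138.5·ln(48.58 − 10) − 305.0 = 138.5·ln 38.58 − 305.0 = 138.5·3.6527 − 305.0 = 200.904.
Dividing each by 255: (1.0000, 0.8830, 0.7879) → (1.000, 0.883, 0.788).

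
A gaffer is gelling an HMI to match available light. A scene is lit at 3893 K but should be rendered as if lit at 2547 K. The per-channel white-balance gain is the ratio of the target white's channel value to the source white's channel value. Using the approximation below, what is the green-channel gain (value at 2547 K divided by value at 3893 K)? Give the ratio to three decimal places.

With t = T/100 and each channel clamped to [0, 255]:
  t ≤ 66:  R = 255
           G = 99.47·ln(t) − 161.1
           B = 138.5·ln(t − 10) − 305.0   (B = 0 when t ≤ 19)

At 3893 K (t = 38.93):
  G = 99.47·ln 38.93 − 161.1 = 99.47·3.6618 − 161.1 = 203.136.
At 2547 K (t = 25.47):
  G = 99.47·ln 25.47 − 161.1 = 99.47·3.2375 − 161.1 = 160.934.
Gain = 160.934 / 203.136 = 0.7922 → 0.792.

0.792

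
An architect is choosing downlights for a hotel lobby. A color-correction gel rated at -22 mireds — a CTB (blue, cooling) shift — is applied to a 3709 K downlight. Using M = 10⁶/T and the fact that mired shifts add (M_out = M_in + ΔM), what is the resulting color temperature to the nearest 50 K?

M_in = 10⁶/3709 = 269.61 mireds.
M_out = 269.61 + (-22) = 247.61 mireds.
T_out = 10⁶/247.61 = 4038.5 K → 4050 K.

4050 K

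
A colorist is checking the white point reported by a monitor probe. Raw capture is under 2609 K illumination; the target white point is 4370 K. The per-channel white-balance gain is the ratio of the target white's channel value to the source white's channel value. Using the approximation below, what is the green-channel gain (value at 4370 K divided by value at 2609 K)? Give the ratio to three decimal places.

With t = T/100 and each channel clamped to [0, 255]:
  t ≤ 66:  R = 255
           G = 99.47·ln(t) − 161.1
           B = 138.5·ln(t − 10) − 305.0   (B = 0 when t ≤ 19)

1.314

At 2609 K (t = 26.09):
  G = 99.47·ln 26.09 − 161.1 = 99.47·3.2616 − 161.1 = 163.327.
At 4370 K (t = 43.7):
  G = 99.47·ln 43.7 − 161.1 = 99.47·3.7773 − 161.1 = 214.633.
Gain = 214.633 / 163.327 = 1.3141 → 1.314.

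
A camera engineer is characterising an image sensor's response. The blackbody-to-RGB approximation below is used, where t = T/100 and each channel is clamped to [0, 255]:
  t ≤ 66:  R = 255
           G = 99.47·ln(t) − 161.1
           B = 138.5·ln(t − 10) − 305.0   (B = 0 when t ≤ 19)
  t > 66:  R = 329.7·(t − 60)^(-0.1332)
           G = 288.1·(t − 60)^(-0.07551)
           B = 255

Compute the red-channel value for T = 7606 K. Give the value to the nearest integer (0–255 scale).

t = 7606/100 = 76.06; the t > 66 branch applies.
R = 329.7·(76.06 − 60)^(-0.1332) = 329.7·16.06^(-0.1332) = 329.7·0.69087 = 227.779.
Rounded: 228.

228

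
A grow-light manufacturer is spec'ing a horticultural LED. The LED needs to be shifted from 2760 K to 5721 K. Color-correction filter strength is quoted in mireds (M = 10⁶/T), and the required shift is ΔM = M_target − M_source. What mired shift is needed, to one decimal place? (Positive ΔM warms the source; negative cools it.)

M_source = 10⁶/2760 = 362.319; M_target = 10⁶/5721 = 174.795.
ΔM = 174.795 − 362.319 = -187.524 → -187.5 mireds, a cooling shift.

-187.5 mireds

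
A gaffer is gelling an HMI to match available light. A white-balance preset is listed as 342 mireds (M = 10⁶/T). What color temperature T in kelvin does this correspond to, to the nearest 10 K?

2920 K

T = 10⁶ / 342 = 2923.98 K → 2920 K.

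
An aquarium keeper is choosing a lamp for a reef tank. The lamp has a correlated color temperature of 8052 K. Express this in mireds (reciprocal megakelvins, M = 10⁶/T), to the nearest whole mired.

124 mireds

M = 10⁶ / 8052 = 124.193 → 124 mireds.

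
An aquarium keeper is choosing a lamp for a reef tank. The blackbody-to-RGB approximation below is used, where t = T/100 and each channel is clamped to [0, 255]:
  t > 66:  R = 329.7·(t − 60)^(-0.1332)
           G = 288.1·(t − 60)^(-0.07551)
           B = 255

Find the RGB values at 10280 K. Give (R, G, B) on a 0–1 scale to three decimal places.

t = 10280/100 = 102.8; the t > 66 branch applies.
R = 329.7·(102.8 − 60)^(-0.1332) = 329.7·42.8^(-0.1332) = 329.7·0.60631 = 199.899.
G = 288.1·(102.8 − 60)^(-0.07551) = 288.1·42.8^(-0.07551) = 288.1·0.75303 = 216.947.
B = 255 by definition for t > 66.
Dividing each by 255: (0.7839, 0.8508, 1.0000) → (0.784, 0.851, 1.000).

(0.784, 0.851, 1.000)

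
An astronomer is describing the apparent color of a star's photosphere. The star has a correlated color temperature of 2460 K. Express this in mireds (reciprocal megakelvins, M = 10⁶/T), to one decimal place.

M = 10⁶ / 2460 = 406.504 → 406.5 mireds.

406.5 mireds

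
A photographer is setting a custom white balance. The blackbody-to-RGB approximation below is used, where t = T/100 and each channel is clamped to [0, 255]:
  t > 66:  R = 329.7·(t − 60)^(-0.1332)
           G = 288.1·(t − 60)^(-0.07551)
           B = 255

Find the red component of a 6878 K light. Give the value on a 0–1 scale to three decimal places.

t = 6878/100 = 68.78; the t > 66 branch applies.
R = 329.7·(68.78 − 60)^(-0.1332) = 329.7·8.78^(-0.1332) = 329.7·0.74873 = 246.857.
On a 0–1 scale: 246.857/255 = 0.9681 → 0.968.

0.968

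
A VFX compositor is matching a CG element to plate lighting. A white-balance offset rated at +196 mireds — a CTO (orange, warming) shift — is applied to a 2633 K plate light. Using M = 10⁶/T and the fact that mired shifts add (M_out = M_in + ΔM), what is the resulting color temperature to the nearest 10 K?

M_in = 10⁶/2633 = 379.79 mireds.
M_out = 379.79 + (+196) = 575.79 mireds.
T_out = 10⁶/575.79 = 1736.7 K → 1740 K.

1740 K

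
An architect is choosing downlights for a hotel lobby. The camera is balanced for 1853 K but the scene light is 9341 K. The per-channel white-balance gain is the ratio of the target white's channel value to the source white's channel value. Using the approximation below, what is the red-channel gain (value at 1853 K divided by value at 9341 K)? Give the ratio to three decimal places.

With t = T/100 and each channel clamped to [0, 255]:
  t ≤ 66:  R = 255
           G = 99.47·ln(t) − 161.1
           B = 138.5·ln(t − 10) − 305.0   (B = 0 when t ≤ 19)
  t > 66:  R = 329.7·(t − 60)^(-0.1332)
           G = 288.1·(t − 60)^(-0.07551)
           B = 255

At 9341 K (t = 93.41):
  R = 329.7·(93.41 − 60)^(-0.1332) = 329.7·33.41^(-0.1332) = 329.7·0.62664 = 206.604.
At 1853 K (t = 18.53):
  R = 255 by definition for t ≤ 66.
Gain = 255.000 / 206.604 = 1.2342 → 1.234.

1.234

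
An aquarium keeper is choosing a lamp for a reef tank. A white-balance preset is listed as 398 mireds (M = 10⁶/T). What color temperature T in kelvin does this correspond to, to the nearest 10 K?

T = 10⁶ / 398 = 2512.56 K → 2510 K.

2510 K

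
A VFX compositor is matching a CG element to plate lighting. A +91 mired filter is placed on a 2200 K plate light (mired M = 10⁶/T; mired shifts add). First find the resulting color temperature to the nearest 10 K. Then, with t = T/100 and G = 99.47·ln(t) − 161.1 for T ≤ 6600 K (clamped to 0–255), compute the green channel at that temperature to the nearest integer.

M_in = 10⁶/2200 = 454.55; M_out = 454.55 + (+91) = 545.55.
T_out = 10⁶/545.55 = 1833.0 K → 1830 K; t = 18.3.
G = 99.47·ln 18.3 − 161.1 = 99.47·2.9069 − 161.1 = 128.049.
Rounded: 128.

128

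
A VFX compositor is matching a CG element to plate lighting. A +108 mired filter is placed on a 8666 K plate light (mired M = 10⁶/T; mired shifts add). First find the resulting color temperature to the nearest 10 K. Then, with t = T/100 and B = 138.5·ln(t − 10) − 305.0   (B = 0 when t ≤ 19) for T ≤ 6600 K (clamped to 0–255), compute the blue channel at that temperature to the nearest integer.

187

M_in = 10⁶/8666 = 115.39; M_out = 115.39 + (+108) = 223.39.
T_out = 10⁶/223.39 = 4476.4 K → 4480 K; t = 44.8.
B = 138.5·ln(44.8 − 10) − 305.0 = 138.5·ln 34.8 − 305.0 = 138.5·3.5496 − 305.0 = 186.622.
Rounded: 187.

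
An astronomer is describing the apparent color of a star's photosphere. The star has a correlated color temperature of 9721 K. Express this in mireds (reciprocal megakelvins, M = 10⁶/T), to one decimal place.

102.9 mireds

M = 10⁶ / 9721 = 102.870 → 102.9 mireds.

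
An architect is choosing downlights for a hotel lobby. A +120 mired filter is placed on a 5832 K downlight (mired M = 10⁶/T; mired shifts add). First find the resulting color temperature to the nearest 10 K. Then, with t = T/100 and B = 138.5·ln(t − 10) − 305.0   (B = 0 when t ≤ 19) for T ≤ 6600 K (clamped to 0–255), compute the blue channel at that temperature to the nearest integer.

137

M_in = 10⁶/5832 = 171.47; M_out = 171.47 + (+120) = 291.47.
T_out = 10⁶/291.47 = 3430.9 K → 3430 K; t = 34.3.
B = 138.5·ln(34.3 − 10) − 305.0 = 138.5·ln 24.3 − 305.0 = 138.5·3.1905 − 305.0 = 136.881.
Rounded: 137.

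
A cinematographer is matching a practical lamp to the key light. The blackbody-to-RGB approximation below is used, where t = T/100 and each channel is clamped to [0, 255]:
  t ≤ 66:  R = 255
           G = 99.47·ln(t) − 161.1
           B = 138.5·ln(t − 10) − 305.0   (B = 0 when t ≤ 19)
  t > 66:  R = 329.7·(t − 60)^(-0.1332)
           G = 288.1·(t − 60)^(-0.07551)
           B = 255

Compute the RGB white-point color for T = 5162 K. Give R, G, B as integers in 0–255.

t = 5162/100 = 51.62; the t ≤ 66 branch applies.
R = 255 by definition for t ≤ 66.
G = 99.47·ln 51.62 − 161.1 = 99.47·3.9439 − 161.1 = 231.201.
B = 138.5·ln(51.62 − 10) − 305.0 = 138.5·ln 41.62 − 305.0 = 138.5·3.7286 − 305.0 = 211.408.
Rounded: (255, 231, 211).

R=255, G=231, B=211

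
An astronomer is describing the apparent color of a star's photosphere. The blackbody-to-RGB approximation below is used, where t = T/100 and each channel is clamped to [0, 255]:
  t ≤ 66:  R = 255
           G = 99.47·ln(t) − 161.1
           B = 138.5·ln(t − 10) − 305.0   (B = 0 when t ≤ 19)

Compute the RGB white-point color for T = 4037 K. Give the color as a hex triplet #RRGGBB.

#FFCFA8

t = 4037/100 = 40.37; the t ≤ 66 branch applies.
R = 255 by definition for t ≤ 66.
G = 99.47·ln 40.37 − 161.1 = 99.47·3.6981 − 161.1 = 206.749.
B = 138.5·ln(40.37 − 10) − 305.0 = 138.5·ln 30.37 − 305.0 = 138.5·3.4135 − 305.0 = 167.764.
Rounded: (255, 207, 168).
In hex: #FFCFA8.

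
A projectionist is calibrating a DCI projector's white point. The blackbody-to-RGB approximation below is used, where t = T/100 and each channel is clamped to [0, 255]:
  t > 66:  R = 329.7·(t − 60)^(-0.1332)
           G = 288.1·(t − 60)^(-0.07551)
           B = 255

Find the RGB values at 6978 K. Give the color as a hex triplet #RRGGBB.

#F3F3FF

t = 6978/100 = 69.78; the t > 66 branch applies.
R = 329.7·(69.78 − 60)^(-0.1332) = 329.7·9.78^(-0.1332) = 329.7·0.73805 = 243.336.
G = 288.1·(69.78 − 60)^(-0.07551) = 288.1·9.78^(-0.07551) = 288.1·0.84182 = 242.528.
B = 255 by definition for t > 66.
Rounded: (243, 243, 255).
In hex: #F3F3FF.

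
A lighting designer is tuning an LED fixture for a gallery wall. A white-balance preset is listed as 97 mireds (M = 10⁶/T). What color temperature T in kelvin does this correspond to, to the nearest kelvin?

T = 10⁶ / 97 = 10309.28 K → 10309 K.

10309 K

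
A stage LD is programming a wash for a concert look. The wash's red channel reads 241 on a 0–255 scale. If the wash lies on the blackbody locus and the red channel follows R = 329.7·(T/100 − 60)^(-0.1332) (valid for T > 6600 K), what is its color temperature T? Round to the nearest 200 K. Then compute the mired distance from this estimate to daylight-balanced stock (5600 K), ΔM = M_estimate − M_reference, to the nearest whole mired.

-36 mireds

(t − 60)^(-0.1332) = 241/329.7 = 0.73097.
t − 60 = 0.73097^(1/-0.1332) = 0.73097^(-7.508) = 10.514, so t = 70.514.
T = 100·t = 7051 K → 7000 K to the nearest 200 K.
M_estimate = 10⁶/7000 = 142.86; M_reference = 10⁶/5600 = 178.57.
ΔM = 142.86 − 178.57 = -35.71 → -36 mireds.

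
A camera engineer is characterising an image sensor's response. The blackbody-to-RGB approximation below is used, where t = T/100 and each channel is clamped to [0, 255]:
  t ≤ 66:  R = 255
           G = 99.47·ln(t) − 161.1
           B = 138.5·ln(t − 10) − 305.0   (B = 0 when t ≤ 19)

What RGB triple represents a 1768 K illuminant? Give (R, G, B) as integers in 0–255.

t = 1768/100 = 17.68; the t ≤ 66 branch applies.
R = 255 by definition for t ≤ 66.
G = 99.47·ln 17.68 − 161.1 = 99.47·2.8724 − 161.1 = 124.621.
t = 17.68 ≤ 19, so B = 0.
Rounded: (255, 125, 0).

(255, 125, 0)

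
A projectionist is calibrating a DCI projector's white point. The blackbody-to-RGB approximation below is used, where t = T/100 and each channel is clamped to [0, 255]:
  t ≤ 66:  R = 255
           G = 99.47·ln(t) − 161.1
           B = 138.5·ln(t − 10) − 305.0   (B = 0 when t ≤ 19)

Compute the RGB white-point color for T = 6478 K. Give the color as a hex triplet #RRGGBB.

#FFFEF9

t = 6478/100 = 64.78; the t ≤ 66 branch applies.
R = 255 by definition for t ≤ 66.
G = 99.47·ln 64.78 − 161.1 = 99.47·4.1710 − 161.1 = 253.789.
B = 138.5·ln(64.78 − 10) − 305.0 = 138.5·ln 54.78 − 305.0 = 138.5·4.0033 − 305.0 = 249.461.
Rounded: (255, 254, 249).
In hex: #FFFEF9.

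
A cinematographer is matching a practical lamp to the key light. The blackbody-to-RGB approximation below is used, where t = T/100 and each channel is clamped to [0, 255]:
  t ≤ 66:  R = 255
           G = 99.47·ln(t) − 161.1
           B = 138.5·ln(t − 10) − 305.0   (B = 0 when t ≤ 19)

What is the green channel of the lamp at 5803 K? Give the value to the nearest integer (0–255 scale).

243

t = 5803/100 = 58.03; the t ≤ 66 branch applies.
G = 99.47·ln 58.03 − 161.1 = 99.47·4.0610 − 161.1 = 242.844.
Rounded: 243.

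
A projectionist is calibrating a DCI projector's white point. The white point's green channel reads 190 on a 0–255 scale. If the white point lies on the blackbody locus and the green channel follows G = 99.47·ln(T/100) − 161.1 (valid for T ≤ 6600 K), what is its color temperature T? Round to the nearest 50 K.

3400 K

ln t = (190 + 161.1) / 99.47 = 3.5297.
t = e^3.5297 = 34.114.
T = 100·t = 3411 K → 3400 K to the nearest 50 K.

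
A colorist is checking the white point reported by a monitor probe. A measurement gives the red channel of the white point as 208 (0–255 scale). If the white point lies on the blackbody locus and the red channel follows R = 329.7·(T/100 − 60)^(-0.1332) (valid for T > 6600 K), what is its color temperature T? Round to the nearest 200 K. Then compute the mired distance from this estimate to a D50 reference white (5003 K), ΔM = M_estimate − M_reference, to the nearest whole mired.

(t − 60)^(-0.1332) = 208/329.7 = 0.63088.
t − 60 = 0.63088^(1/-0.1332) = 0.63088^(-7.508) = 31.763, so t = 91.763.
T = 100·t = 9176 K → 9200 K to the nearest 200 K.
M_estimate = 10⁶/9200 = 108.70; M_reference = 10⁶/5003 = 199.88.
ΔM = 108.70 − 199.88 = -91.18 → -91 mireds.

-91 mireds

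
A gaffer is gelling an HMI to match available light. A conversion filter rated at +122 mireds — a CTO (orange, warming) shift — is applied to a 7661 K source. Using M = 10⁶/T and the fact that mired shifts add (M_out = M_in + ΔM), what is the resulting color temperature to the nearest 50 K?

3950 K

M_in = 10⁶/7661 = 130.53 mireds.
M_out = 130.53 + (+122) = 252.53 mireds.
T_out = 10⁶/252.53 = 3959.9 K → 3950 K.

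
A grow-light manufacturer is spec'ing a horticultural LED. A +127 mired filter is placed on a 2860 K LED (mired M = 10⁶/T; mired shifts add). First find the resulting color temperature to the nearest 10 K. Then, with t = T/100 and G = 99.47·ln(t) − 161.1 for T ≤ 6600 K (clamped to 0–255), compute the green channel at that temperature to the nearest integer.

142

M_in = 10⁶/2860 = 349.65; M_out = 349.65 + (+127) = 476.65.
T_out = 10⁶/476.65 = 2098.0 K → 2100 K; t = 21.
G = 99.47·ln 21 − 161.1 = 99.47·3.0445 − 161.1 = 141.739.
Rounded: 142.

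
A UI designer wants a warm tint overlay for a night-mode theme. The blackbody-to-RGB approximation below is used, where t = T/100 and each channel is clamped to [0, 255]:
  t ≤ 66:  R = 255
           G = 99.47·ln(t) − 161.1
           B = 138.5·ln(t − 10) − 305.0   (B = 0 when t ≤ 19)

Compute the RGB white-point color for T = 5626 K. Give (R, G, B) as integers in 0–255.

t = 5626/100 = 56.26; the t ≤ 66 branch applies.
R = 255 by definition for t ≤ 66.
G = 99.47·ln 56.26 − 161.1 = 99.47·4.0300 − 161.1 = 239.762.
B = 138.5·ln(56.26 − 10) − 305.0 = 138.5·ln 46.26 − 305.0 = 138.5·3.8343 − 305.0 = 226.047.
Rounded: (255, 240, 226).

(255, 240, 226)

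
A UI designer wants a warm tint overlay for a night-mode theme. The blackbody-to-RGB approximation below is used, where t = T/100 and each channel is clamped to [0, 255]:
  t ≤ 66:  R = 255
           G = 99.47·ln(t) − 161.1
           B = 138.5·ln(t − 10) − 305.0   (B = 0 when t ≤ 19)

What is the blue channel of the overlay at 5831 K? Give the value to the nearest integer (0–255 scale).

232

t = 5831/100 = 58.31; the t ≤ 66 branch applies.
B = 138.5·ln(58.31 − 10) − 305.0 = 138.5·ln 48.31 − 305.0 = 138.5·3.8776 − 305.0 = 232.053.
Rounded: 232.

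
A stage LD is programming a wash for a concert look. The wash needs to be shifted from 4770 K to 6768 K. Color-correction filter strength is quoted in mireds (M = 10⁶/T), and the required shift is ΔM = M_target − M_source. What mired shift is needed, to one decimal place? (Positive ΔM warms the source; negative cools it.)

M_source = 10⁶/4770 = 209.644; M_target = 10⁶/6768 = 147.754.
ΔM = 147.754 − 209.644 = -61.889 → -61.9 mireds, a cooling shift.

-61.9 mireds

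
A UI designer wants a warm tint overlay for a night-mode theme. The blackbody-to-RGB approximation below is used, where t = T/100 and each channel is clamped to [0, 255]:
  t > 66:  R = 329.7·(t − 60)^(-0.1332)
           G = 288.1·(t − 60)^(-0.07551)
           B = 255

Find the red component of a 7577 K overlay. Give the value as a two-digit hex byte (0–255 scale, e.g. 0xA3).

0xE4

t = 7577/100 = 75.77; the t > 66 branch applies.
R = 329.7·(75.77 − 60)^(-0.1332) = 329.7·15.77^(-0.1332) = 329.7·0.69255 = 228.333.
Rounded: 228; in hex, 0xE4.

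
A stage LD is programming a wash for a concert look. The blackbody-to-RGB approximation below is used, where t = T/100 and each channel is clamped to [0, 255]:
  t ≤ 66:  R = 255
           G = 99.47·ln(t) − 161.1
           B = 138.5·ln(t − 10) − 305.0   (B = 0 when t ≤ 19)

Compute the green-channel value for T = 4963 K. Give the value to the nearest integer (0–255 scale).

t = 4963/100 = 49.63; the t ≤ 66 branch applies.
G = 99.47·ln 49.63 − 161.1 = 99.47·3.9046 − 161.1 = 227.290.
Rounded: 227.

227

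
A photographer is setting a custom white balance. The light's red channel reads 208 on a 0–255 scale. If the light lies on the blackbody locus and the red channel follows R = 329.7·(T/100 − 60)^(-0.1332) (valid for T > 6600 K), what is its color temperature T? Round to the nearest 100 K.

(t − 60)^(-0.1332) = 208/329.7 = 0.63088.
t − 60 = 0.63088^(1/-0.1332) = 0.63088^(-7.508) = 31.763, so t = 91.763.
T = 100·t = 9176 K → 9200 K to the nearest 100 K.

9200 K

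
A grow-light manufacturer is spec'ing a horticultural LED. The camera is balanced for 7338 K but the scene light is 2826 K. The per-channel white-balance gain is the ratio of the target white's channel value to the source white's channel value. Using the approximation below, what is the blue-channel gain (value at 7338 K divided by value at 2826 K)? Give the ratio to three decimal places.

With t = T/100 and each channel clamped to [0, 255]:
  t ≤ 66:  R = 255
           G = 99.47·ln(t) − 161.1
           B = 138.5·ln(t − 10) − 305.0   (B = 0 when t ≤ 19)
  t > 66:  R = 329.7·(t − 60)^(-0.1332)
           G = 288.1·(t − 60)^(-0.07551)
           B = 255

At 2826 K (t = 28.26):
  B = 138.5·ln(28.26 − 10) − 305.0 = 138.5·ln 18.26 − 305.0 = 138.5·2.9047 − 305.0 = 97.303.
At 7338 K (t = 73.38):
  B = 255 by definition for t > 66.
Gain = 255.000 / 97.303 = 2.6207 → 2.621.

2.621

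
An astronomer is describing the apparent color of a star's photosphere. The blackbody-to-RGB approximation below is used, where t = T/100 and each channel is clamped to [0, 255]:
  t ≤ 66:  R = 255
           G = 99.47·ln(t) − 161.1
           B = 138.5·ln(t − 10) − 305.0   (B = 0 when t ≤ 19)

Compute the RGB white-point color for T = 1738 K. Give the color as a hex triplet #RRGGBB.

#FF7B00

t = 1738/100 = 17.38; the t ≤ 66 branch applies.
R = 255 by definition for t ≤ 66.
G = 99.47·ln 17.38 − 161.1 = 99.47·2.8553 − 161.1 = 122.919.
t = 17.38 ≤ 19, so B = 0.
Rounded: (255, 123, 0).
In hex: #FF7B00.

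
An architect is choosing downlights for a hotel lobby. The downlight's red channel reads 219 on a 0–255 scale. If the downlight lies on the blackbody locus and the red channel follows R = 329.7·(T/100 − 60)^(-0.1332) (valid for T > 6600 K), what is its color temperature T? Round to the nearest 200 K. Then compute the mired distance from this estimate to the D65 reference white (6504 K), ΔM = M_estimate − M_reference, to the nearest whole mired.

(t − 60)^(-0.1332) = 219/329.7 = 0.66424.
t − 60 = 0.66424^(1/-0.1332) = 0.66424^(-7.508) = 21.572, so t = 81.572.
T = 100·t = 8157 K → 8200 K to the nearest 200 K.
M_estimate = 10⁶/8200 = 121.95; M_reference = 10⁶/6504 = 153.75.
ΔM = 121.95 − 153.75 = -31.80 → -32 mireds.

-32 mireds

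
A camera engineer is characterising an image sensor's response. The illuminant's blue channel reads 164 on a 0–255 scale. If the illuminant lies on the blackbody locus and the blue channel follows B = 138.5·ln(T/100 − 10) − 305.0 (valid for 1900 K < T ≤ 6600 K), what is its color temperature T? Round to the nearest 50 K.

3950 K

ln(t − 10) = (164 + 305.0) / 138.5 = 3.3863.
t − 10 = e^3.3863 = 29.556, so t = 39.556.
T = 100·t = 3956 K → 3950 K to the nearest 50 K.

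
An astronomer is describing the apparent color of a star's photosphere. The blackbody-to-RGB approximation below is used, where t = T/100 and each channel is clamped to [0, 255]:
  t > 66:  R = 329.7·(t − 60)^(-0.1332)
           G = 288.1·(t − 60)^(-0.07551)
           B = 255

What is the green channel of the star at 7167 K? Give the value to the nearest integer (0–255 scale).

239

t = 7167/100 = 71.67; the t > 66 branch applies.
G = 288.1·(71.67 − 60)^(-0.07551) = 288.1·11.67^(-0.07551) = 288.1·0.83066 = 239.314.
Rounded: 239.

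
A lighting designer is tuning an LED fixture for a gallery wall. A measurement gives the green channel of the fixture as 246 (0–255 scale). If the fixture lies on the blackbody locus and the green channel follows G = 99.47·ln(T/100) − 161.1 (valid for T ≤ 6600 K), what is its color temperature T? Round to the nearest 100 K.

ln t = (246 + 161.1) / 99.47 = 4.0927.
t = e^4.0927 = 59.901.
T = 100·t = 5990 K → 6000 K to the nearest 100 K.

6000 K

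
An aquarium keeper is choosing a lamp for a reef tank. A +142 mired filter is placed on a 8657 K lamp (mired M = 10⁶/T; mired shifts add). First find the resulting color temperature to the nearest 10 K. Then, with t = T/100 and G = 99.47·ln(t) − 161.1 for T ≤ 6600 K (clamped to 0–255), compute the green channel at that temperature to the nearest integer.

M_in = 10⁶/8657 = 115.51; M_out = 115.51 + (+142) = 257.51.
T_out = 10⁶/257.51 = 3883.3 K → 3880 K; t = 38.8.
G = 99.47·ln 38.8 − 161.1 = 99.47·3.6584 − 161.1 = 202.803.
Rounded: 203.

203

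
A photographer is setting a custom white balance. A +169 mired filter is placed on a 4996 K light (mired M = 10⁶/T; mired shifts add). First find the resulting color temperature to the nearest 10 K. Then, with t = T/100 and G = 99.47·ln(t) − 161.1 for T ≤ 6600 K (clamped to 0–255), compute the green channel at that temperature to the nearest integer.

167

M_in = 10⁶/4996 = 200.16; M_out = 200.16 + (+169) = 369.16.
T_out = 10⁶/369.16 = 2708.9 K → 2710 K; t = 27.1.
G = 99.47·ln 27.1 − 161.1 = 99.47·3.2995 − 161.1 = 167.105.
Rounded: 167.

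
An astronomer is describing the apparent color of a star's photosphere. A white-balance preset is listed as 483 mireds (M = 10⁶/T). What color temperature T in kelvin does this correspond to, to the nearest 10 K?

2070 K

T = 10⁶ / 483 = 2070.39 K → 2070 K.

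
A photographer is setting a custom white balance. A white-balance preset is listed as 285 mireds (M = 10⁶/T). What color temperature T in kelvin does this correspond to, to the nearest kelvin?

T = 10⁶ / 285 = 3508.77 K → 3509 K.

3509 K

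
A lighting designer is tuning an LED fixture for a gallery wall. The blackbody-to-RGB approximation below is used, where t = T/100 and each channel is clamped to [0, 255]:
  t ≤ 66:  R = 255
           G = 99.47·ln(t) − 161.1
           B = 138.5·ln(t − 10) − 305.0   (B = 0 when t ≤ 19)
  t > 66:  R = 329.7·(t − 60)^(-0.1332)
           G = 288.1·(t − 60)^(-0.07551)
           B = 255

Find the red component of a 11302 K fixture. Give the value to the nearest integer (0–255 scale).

t = 11302/100 = 113.02; the t > 66 branch applies.
R = 329.7·(113.02 − 60)^(-0.1332) = 329.7·53.02^(-0.1332) = 329.7·0.58926 = 194.278.
Rounded: 194.

194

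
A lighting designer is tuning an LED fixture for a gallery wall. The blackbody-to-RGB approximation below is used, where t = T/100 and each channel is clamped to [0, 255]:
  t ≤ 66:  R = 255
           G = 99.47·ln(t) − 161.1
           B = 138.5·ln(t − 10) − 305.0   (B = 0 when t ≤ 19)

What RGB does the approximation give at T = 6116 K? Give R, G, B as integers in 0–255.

t = 6116/100 = 61.16; the t ≤ 66 branch applies.
R = 255 by definition for t ≤ 66.
G = 99.47·ln 61.16 − 161.1 = 99.47·4.1135 − 161.1 = 248.069.
B = 138.5·ln(61.16 − 10) − 305.0 = 138.5·ln 51.16 − 305.0 = 138.5·3.9350 − 305.0 = 239.992.
Rounded: (255, 248, 240).

R=255, G=248, B=240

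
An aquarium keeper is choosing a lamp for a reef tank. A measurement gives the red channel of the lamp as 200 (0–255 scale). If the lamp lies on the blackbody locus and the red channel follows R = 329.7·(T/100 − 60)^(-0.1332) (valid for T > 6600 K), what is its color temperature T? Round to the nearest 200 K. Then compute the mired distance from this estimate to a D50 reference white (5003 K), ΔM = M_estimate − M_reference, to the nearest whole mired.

-102 mireds

(t − 60)^(-0.1332) = 200/329.7 = 0.60661.
t − 60 = 0.60661^(1/-0.1332) = 0.60661^(-7.508) = 42.638, so t = 102.638.
T = 100·t = 10264 K → 10200 K to the nearest 200 K.
M_estimate = 10⁶/10200 = 98.04; M_reference = 10⁶/5003 = 199.88.
ΔM = 98.04 − 199.88 = -101.84 → -102 mireds.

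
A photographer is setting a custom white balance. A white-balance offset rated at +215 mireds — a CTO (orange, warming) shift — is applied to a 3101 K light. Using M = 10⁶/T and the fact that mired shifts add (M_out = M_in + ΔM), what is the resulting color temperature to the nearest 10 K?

1860 K

M_in = 10⁶/3101 = 322.48 mireds.
M_out = 322.48 + (+215) = 537.48 mireds.
T_out = 10⁶/537.48 = 1860.5 K → 1860 K.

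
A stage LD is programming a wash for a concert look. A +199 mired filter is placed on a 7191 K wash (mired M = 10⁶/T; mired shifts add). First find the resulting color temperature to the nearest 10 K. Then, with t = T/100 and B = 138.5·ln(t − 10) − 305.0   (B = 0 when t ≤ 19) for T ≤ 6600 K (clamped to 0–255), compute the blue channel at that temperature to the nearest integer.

M_in = 10⁶/7191 = 139.06; M_out = 139.06 + (+199) = 338.06.
T_out = 10⁶/338.06 = 2958.0 K → 2960 K; t = 29.6.
B = 138.5·ln(29.6 − 10) − 305.0 = 138.5·ln 19.6 − 305.0 = 138.5·2.9755 − 305.0 = 107.111.
Rounded: 107.

107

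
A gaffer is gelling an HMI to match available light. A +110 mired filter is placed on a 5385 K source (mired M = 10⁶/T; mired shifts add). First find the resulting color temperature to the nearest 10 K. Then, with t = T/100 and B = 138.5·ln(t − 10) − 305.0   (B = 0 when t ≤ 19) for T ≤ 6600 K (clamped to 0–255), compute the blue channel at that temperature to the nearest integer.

M_in = 10⁶/5385 = 185.70; M_out = 185.70 + (+110) = 295.70.
T_out = 10⁶/295.70 = 3381.8 K → 3380 K; t = 33.8.
B = 138.5·ln(33.8 − 10) − 305.0 = 138.5·ln 23.8 − 305.0 = 138.5·3.1697 − 305.0 = 134.001.
Rounded: 134.

134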